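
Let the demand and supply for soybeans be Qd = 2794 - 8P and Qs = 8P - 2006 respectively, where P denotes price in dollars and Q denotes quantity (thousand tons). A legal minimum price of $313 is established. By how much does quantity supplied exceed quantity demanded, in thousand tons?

208

In a free market, 2794 - 8P = 8P - 2006 gives the equilibrium P* = 300, Q* = 394.
Because the floor (313) lies above the market-clearing price, it is binding.
At P = 313: Qd = 2794 - 8·313 = 290 and Qs = 8·313 - 2006 = 498.
Surplus = Qs - Qd = 498 - 290 = 208.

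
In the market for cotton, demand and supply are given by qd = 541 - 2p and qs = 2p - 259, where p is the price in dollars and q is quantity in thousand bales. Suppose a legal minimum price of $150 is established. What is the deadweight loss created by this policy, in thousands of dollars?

0

Equilibrium: 541 - 2p = 2p - 259, so 800 = 4p and p* = 200, q* = 141.
The floor of 150 is below the equilibrium price 200, so it is not binding; the market clears at p* = 200, q* = 141.
Since the control does not bind, no trades are prevented and deadweight loss is zero.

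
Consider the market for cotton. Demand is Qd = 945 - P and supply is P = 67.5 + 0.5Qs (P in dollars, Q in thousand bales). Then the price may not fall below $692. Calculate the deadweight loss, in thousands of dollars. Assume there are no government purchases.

82668

Rearranging supply gives Qs = 2P - 135. Equilibrium: 945 - P = 2P - 135, so 1080 = 3P and P* = 360, Q* = 585.
Because the floor (692) lies above the market-clearing price, it is binding.
At P = 692: Qd = 945 - 692 = 253 and Qs = 2·692 - 135 = 1249.
Quantity traded falls to 253. At Q = 253 the demand price is 945 - 253 = 692 and the supply price is (135 + 253)/2 = 194.
Deadweight loss = ½ · (692 - 194) · (585 - 253) = ½ · 498 · 332 = 82668.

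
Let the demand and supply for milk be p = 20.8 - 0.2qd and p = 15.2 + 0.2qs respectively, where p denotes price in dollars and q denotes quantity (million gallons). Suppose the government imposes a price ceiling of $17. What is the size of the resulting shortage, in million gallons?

10

Rearranging demand gives qd = 104 - 5p; rearranging supply gives qs = 5p - 76. Equilibrium: 104 - 5p = 5p - 76, so 180 = 10p and p* = 18, q* = 14.
Since 17 < 18, the ceiling is binding.
At p = 17: qd = 104 - 5·17 = 19 and qs = 5·17 - 76 = 9.
Shortage = qd - qs = 19 - 9 = 10.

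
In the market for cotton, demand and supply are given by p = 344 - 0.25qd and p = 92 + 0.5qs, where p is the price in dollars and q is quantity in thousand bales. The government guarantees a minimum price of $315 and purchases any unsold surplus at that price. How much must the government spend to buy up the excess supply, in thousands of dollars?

Rearranging demand gives qd = 1376 - 4p; rearranging supply gives qs = 2p - 184. Setting quantity demanded equal to quantity supplied, 1376 - 4p = 2p - 184, gives p* = 260 and q* = 336.
Since 315 > 260, the floor is binding.
At p = 315: qd = 1376 - 4·315 = 116 and qs = 2·315 - 184 = 446.
Surplus = qs - qd = 330.
Government expenditure = surplus × support price = 330 × 315 = 103950.

103950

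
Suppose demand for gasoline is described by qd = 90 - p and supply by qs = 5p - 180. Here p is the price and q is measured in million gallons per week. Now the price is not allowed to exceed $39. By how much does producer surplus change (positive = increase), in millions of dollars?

In a free market, 90 - p = 5p - 180 gives the equilibrium p* = 45, q* = 45.
Because the ceiling (39) lies below the market-clearing price, it is binding.
At p = 39: qd = 90 - 39 = 51 and qs = 5·39 - 180 = 15.
Producer surplus without the control is ½ · (45 - 36) · 45 = 202.5.
With the ceiling, producers sell 15 units at 39, so PS = ½ · (39 - 36) · 15 = 22.5.
Change in producer surplus = 22.5 - 202.5 = -180.

-180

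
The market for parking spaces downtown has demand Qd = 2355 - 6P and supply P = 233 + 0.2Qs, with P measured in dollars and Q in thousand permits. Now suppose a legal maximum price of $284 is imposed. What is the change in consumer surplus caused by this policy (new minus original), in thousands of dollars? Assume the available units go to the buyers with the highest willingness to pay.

Rearranging supply gives Qs = 5P - 1165. Equilibrium: 2355 - 6P = 5P - 1165, so 3520 = 11P and P* = 320, Q* = 435.
Because the ceiling (284) lies below the market-clearing price, it is binding.
At P = 284: Qd = 2355 - 6·284 = 651 and Qs = 5·284 - 1165 = 255.
Consumer surplus without the control is ½ · (392.5 - 320) · 435 = 15768.75.
With the ceiling, 255 units are sold at 284 (assume they go to the highest-value buyers). The demand price at Q = 255 is 350, so CS = ½ · [(392.5 - 284) + (350 - 284)] · 255 = 22248.75.
Change in consumer surplus = 22248.75 - 15768.75 = 6480.

6480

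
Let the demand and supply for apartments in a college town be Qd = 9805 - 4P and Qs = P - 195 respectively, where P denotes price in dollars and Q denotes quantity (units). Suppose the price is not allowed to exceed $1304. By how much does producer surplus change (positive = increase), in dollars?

-1014072

In a free market, 9805 - 4P = P - 195 gives the equilibrium P* = 2000, Q* = 1805.
The ceiling of 1304 is below the equilibrium price 2000, so it binds.
At P = 1304: Qd = 9805 - 4·1304 = 4589 and Qs = 1304 - 195 = 1109.
Producer surplus without the control is ½ · (2000 - 195) · 1805 = 1629012.5.
With the ceiling, producers sell 1109 units at 1304, so PS = ½ · (1304 - 195) · 1109 = 614940.5.
Change in producer surplus = 614940.5 - 1629012.5 = -1014072.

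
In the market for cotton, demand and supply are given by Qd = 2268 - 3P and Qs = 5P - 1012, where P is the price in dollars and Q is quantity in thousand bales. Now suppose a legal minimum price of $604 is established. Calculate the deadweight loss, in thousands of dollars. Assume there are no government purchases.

90326.4

Equilibrium: 2268 - 3P = 5P - 1012, so 3280 = 8P and P* = 410, Q* = 1038.
Since 604 > 410, the floor is binding.
At P = 604: Qd = 2268 - 3·604 = 456 and Qs = 5·604 - 1012 = 2008.
Quantity traded falls to 456. At Q = 456 the demand price is (2268 - 456)/3 = 604 and the supply price is (1012 + 456)/5 = 293.6.
Deadweight loss = ½ · (604 - 293.6) · (1038 - 456) = ½ · 310.4 · 582 = 90326.4.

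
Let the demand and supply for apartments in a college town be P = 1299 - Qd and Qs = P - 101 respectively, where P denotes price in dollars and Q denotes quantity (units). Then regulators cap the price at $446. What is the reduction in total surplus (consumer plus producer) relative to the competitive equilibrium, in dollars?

Rearranging demand gives Qd = 1299 - P. Setting quantity demanded equal to quantity supplied, 1299 - P = P - 101, gives P* = 700 and Q* = 599.
Since 446 < 700, the ceiling is binding.
At P = 446: Qd = 1299 - 446 = 853 and Qs = 446 - 101 = 345.
Quantity traded falls to 345. At Q = 345 the demand price is 1299 - 345 = 954 and the supply price is 101 + 345 = 446.
Deadweight loss = ½ · (954 - 446) · (599 - 345) = ½ · 508 · 254 = 64516.

64516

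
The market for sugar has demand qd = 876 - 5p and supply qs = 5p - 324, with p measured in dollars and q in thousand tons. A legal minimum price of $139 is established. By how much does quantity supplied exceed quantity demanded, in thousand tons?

In a free market, 876 - 5p = 5p - 324 gives the equilibrium p* = 120, q* = 276.
Because the floor (139) lies above the market-clearing price, it is binding.
At p = 139: qd = 876 - 5·139 = 181 and qs = 5·139 - 324 = 371.
Surplus = qs - qd = 371 - 181 = 190.

190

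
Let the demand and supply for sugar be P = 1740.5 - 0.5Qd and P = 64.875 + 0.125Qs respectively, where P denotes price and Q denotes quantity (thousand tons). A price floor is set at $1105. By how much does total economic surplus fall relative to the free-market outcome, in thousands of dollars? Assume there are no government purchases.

621281.25

Rearranging demand gives Qd = 3481 - 2P; rearranging supply gives Qs = 8P - 519. In a free market, 3481 - 2P = 8P - 519 gives the equilibrium P* = 400, Q* = 2681.
Since 1105 > 400, the floor is binding.
At P = 1105: Qd = 3481 - 2·1105 = 1271 and Qs = 8·1105 - 519 = 8321.
Quantity traded falls to 1271. At Q = 1271 the demand price is (3481 - 1271)/2 = 1105 and the supply price is (519 + 1271)/8 = 223.75.
Deadweight loss = ½ · (1105 - 223.75) · (2681 - 1271) = ½ · 881.25 · 1410 = 621281.25.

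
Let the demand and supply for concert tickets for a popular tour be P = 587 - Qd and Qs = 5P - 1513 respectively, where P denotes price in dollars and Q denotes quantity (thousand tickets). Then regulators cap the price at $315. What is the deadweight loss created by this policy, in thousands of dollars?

Rearranging demand gives Qd = 587 - P. Without the control the market clears where 587 - P = 5P - 1513, i.e. P* = 350 and Q* = 237.
The ceiling of 315 is below the equilibrium price 350, so it binds.
At P = 315: Qd = 587 - 315 = 272 and Qs = 5·315 - 1513 = 62.
Quantity traded falls to 62. At Q = 62 the demand price is 587 - 62 = 525 and the supply price is (1513 + 62)/5 = 315.
Deadweight loss = ½ · (525 - 315) · (237 - 62) = ½ · 210 · 175 = 18375.

18375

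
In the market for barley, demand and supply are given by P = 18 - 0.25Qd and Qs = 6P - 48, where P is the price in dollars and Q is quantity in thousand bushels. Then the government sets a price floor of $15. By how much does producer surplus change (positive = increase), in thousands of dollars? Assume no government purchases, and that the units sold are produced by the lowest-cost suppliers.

24

Rearranging demand gives Qd = 72 - 4P. In a free market, 72 - 4P = 6P - 48 gives the equilibrium P* = 12, Q* = 24.
The floor of 15 is above the equilibrium price 12, so it binds.
At P = 15: Qd = 72 - 4·15 = 12 and Qs = 6·15 - 48 = 42.
Producer surplus without the control is ½ · (12 - 8) · 24 = 48.
With the floor, 12 units are sold at 15. The supply price at Q = 12 is 10, so PS = ½ · [(15 - 8) + (15 - 10)] · 12 = 72.
Change in producer surplus = 72 - 48 = 24.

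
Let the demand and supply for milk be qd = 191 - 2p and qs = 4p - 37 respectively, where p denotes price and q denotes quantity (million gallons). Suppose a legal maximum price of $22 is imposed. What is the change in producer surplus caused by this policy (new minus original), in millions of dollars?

In a free market, 191 - 2p = 4p - 37 gives the equilibrium p* = 38, q* = 115.
Since 22 < 38, the ceiling is binding.
At p = 22: qd = 191 - 2·22 = 147 and qs = 4·22 - 37 = 51.
Producer surplus without the control is ½ · (38 - 9.25) · 115 = 1653.125.
With the ceiling, producers sell 51 units at 22, so PS = ½ · (22 - 9.25) · 51 = 325.125.
Change in producer surplus = 325.125 - 1653.125 = -1328.

-1328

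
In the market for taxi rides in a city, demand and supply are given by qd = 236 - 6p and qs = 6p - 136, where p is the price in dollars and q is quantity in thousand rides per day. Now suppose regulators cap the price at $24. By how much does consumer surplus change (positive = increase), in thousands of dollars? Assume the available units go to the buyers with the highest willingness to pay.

Without the control the market clears where 236 - 6p = 6p - 136, i.e. p* = 31 and q* = 50.
Because the ceiling (24) lies below the market-clearing price, it is binding.
At p = 24: qd = 236 - 6·24 = 92 and qs = 6·24 - 136 = 8.
Consumer surplus without the control is ½ · (118/3 - 31) · 50 = 625/3.
With the ceiling, 8 units are sold at 24 (assume they go to the highest-value buyers). The demand price at q = 8 is 38, so CS = ½ · [(118/3 - 24) + (38 - 24)] · 8 = 352/3.
Change in consumer surplus = 352/3 - 625/3 = -91.

-91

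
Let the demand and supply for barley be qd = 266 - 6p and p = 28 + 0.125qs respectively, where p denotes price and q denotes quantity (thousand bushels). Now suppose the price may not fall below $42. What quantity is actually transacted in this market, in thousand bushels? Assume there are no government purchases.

Rearranging supply gives qs = 8p - 224. Setting quantity demanded equal to quantity supplied, 266 - 6p = 8p - 224, gives p* = 35 and q* = 56.
Because the floor (42) lies above the market-clearing price, it is binding.
At p = 42: qd = 266 - 6·42 = 14 and qs = 8·42 - 224 = 112.
The quantity actually transacted is the short side, demand: 14.

14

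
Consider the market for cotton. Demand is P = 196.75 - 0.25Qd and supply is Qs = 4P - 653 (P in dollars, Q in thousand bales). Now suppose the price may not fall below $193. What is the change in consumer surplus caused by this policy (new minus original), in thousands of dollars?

-533

Rearranging demand gives Qd = 787 - 4P. Without the control the market clears where 787 - 4P = 4P - 653, i.e. P* = 180 and Q* = 67.
Since 193 > 180, the floor is binding.
At P = 193: Qd = 787 - 4·193 = 15 and Qs = 4·193 - 653 = 119.
Consumer surplus without the control is ½ · (196.75 - 180) · 67 = 561.125.
With the floor, consumers buy 15 units at 193, so CS = ½ · (196.75 - 193) · 15 = 28.125.
Change in consumer surplus = 28.125 - 561.125 = -533.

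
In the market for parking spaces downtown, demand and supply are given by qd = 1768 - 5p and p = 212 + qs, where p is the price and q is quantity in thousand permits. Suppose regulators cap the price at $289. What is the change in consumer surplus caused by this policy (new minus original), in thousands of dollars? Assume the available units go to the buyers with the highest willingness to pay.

Rearranging supply gives qs = p - 212. Without the control the market clears where 1768 - 5p = p - 212, i.e. p* = 330 and q* = 118.
The ceiling of 289 is below the equilibrium price 330, so it binds.
At p = 289: qd = 1768 - 5·289 = 323 and qs = 289 - 212 = 77.
Consumer surplus without the control is ½ · (353.6 - 330) · 118 = 1392.4.
With the ceiling, 77 units are sold at 289 (assume they go to the highest-value buyers). The demand price at q = 77 is 338.2, so CS = ½ · [(353.6 - 289) + (338.2 - 289)] · 77 = 4381.3.
Change in consumer surplus = 4381.3 - 1392.4 = 2988.9.

2988.9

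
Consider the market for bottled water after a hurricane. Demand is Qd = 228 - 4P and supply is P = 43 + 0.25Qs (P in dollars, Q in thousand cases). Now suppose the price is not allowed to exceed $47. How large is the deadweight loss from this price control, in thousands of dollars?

36

Rearranging supply gives Qs = 4P - 172. Equilibrium: 228 - 4P = 4P - 172, so 400 = 8P and P* = 50, Q* = 28.
Since 47 < 50, the ceiling is binding.
At P = 47: Qd = 228 - 4·47 = 40 and Qs = 4·47 - 172 = 16.
Quantity traded falls to 16. At Q = 16 the demand price is (228 - 16)/4 = 53 and the supply price is (172 + 16)/4 = 47.
Deadweight loss = ½ · (53 - 47) · (28 - 16) = ½ · 6 · 12 = 36.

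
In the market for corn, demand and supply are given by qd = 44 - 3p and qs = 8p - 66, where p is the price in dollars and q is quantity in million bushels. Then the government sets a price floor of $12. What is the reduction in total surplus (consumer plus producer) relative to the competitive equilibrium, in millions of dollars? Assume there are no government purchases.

8.25

In a free market, 44 - 3p = 8p - 66 gives the equilibrium p* = 10, q* = 14.
The floor of 12 is above the equilibrium price 10, so it binds.
At p = 12: qd = 44 - 3·12 = 8 and qs = 8·12 - 66 = 30.
Quantity traded falls to 8. At q = 8 the demand price is (44 - 8)/3 = 12 and the supply price is (66 + 8)/8 = 9.25.
Deadweight loss = ½ · (12 - 9.25) · (14 - 8) = ½ · 2.75 · 6 = 8.25.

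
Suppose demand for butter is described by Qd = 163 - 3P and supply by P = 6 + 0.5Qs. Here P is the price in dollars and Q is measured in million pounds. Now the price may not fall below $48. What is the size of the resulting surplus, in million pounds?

Rearranging supply gives Qs = 2P - 12. In a free market, 163 - 3P = 2P - 12 gives the equilibrium P* = 35, Q* = 58.
Since 48 > 35, the floor is binding.
At P = 48: Qd = 163 - 3·48 = 19 and Qs = 2·48 - 12 = 84.
Surplus = Qs - Qd = 84 - 19 = 65.

65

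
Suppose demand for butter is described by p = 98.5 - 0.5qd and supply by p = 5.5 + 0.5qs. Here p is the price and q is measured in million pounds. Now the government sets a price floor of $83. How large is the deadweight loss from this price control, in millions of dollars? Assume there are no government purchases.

Rearranging demand gives qd = 197 - 2p; rearranging supply gives qs = 2p - 11. Equilibrium: 197 - 2p = 2p - 11, so 208 = 4p and p* = 52, q* = 93.
Since 83 > 52, the floor is binding.
At p = 83: qd = 197 - 2·83 = 31 and qs = 2·83 - 11 = 155.
Quantity traded falls to 31. At q = 31 the demand price is (197 - 31)/2 = 83 and the supply price is (11 + 31)/2 = 21.
Deadweight loss = ½ · (83 - 21) · (93 - 31) = ½ · 62 · 62 = 1922.

1922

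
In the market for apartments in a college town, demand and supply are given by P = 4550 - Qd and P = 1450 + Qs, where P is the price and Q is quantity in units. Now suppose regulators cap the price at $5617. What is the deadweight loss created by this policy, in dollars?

Rearranging demand gives Qd = 4550 - P; rearranging supply gives Qs = P - 1450. Equilibrium: 4550 - P = P - 1450, so 6000 = 2P and P* = 3000, Q* = 1550.
The ceiling of 5617 is above the equilibrium price 3000, so it is not binding; the market clears at P* = 3000, Q* = 1550.
Since the control does not bind, no trades are prevented and deadweight loss is zero.

0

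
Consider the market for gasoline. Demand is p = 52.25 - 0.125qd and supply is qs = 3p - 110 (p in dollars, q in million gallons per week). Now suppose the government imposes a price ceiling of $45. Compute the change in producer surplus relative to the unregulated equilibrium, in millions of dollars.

-88.5

Rearranging demand gives qd = 418 - 8p. In a free market, 418 - 8p = 3p - 110 gives the equilibrium p* = 48, q* = 34.
The ceiling of 45 is below the equilibrium price 48, so it binds.
At p = 45: qd = 418 - 8·45 = 58 and qs = 3·45 - 110 = 25.
Producer surplus without the control is ½ · (48 - 110/3) · 34 = 578/3.
With the ceiling, producers sell 25 units at 45, so PS = ½ · (45 - 110/3) · 25 = 625/6.
Change in producer surplus = 625/6 - 578/3 = -88.5.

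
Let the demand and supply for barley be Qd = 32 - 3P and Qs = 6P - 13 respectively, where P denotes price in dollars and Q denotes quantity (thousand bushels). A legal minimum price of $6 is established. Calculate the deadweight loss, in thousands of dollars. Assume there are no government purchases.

2.25

Setting quantity demanded equal to quantity supplied, 32 - 3P = 6P - 13, gives P* = 5 and Q* = 17.
The floor of 6 is above the equilibrium price 5, so it binds.
At P = 6: Qd = 32 - 3·6 = 14 and Qs = 6·6 - 13 = 23.
Quantity traded falls to 14. At Q = 14 the demand price is (32 - 14)/3 = 6 and the supply price is (13 + 14)/6 = 4.5.
Deadweight loss = ½ · (6 - 4.5) · (17 - 14) = ½ · 1.5 · 3 = 2.25.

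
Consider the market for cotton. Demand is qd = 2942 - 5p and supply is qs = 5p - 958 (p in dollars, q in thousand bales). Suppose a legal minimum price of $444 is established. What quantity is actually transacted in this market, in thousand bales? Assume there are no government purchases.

Equilibrium: 2942 - 5p = 5p - 958, so 3900 = 10p and p* = 390, q* = 992.
Because the floor (444) lies above the market-clearing price, it is binding.
At p = 444: qd = 2942 - 5·444 = 722 and qs = 5·444 - 958 = 1262.
The quantity actually transacted is the short side, demand: 722.

722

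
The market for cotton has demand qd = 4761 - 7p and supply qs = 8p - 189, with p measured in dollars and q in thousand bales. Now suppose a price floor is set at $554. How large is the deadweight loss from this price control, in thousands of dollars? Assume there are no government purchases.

In a free market, 4761 - 7p = 8p - 189 gives the equilibrium p* = 330, q* = 2451.
Because the floor (554) lies above the market-clearing price, it is binding.
At p = 554: qd = 4761 - 7·554 = 883 and qs = 8·554 - 189 = 4243.
Quantity traded falls to 883. At q = 883 the demand price is (4761 - 883)/7 = 554 and the supply price is (189 + 883)/8 = 134.
Deadweight loss = ½ · (554 - 134) · (2451 - 883) = ½ · 420 · 1568 = 329280.

329280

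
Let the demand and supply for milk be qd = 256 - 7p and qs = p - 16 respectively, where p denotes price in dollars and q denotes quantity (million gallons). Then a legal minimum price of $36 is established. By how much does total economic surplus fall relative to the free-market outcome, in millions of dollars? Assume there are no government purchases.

In a free market, 256 - 7p = p - 16 gives the equilibrium p* = 34, q* = 18.
Because the floor (36) lies above the market-clearing price, it is binding.
At p = 36: qd = 256 - 7·36 = 4 and qs = 36 - 16 = 20.
Quantity traded falls to 4. At q = 4 the demand price is (256 - 4)/7 = 36 and the supply price is 16 + 4 = 20.
Deadweight loss = ½ · (36 - 20) · (18 - 4) = ½ · 16 · 14 = 112.

112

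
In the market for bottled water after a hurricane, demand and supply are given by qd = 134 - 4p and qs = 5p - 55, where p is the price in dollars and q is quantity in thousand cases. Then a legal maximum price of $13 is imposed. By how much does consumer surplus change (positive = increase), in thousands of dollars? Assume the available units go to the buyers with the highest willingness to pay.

In a free market, 134 - 4p = 5p - 55 gives the equilibrium p* = 21, q* = 50.
Since 13 < 21, the ceiling is binding.
At p = 13: qd = 134 - 4·13 = 82 and qs = 5·13 - 55 = 10.
Consumer surplus without the control is ½ · (33.5 - 21) · 50 = 312.5.
With the ceiling, 10 units are sold at 13 (assume they go to the highest-value buyers). The demand price at q = 10 is 31, so CS = ½ · [(33.5 - 13) + (31 - 13)] · 10 = 192.5.
Change in consumer surplus = 192.5 - 312.5 = -120.

-120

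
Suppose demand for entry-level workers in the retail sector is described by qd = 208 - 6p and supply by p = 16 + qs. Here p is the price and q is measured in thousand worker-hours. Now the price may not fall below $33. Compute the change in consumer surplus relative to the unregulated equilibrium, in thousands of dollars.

Rearranging supply gives qs = p - 16. Equilibrium: 208 - 6p = p - 16, so 224 = 7p and p* = 32, q* = 16.
Since 33 > 32, the floor is binding.
At p = 33: qd = 208 - 6·33 = 10 and qs = 33 - 16 = 17.
Consumer surplus without the control is ½ · (104/3 - 32) · 16 = 64/3.
With the floor, consumers buy 10 units at 33, so CS = ½ · (104/3 - 33) · 10 = 25/3.
Change in consumer surplus = 25/3 - 64/3 = -13.

-13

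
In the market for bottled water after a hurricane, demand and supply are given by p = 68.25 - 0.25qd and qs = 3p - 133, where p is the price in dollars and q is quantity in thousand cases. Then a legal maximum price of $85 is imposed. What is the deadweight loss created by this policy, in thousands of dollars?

Rearranging demand gives qd = 273 - 4p. Without the control the market clears where 273 - 4p = 3p - 133, i.e. p* = 58 and q* = 41.
The ceiling of 85 is above the equilibrium price 58, so it is not binding; the market clears at p* = 58, q* = 41.
Since the control does not bind, no trades are prevented and deadweight loss is zero.

0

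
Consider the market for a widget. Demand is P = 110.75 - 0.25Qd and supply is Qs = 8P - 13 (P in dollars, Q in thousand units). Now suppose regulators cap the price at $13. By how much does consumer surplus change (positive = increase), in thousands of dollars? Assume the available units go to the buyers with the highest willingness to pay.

Rearranging demand gives Qd = 443 - 4P. Equilibrium: 443 - 4P = 8P - 13, so 456 = 12P and P* = 38, Q* = 291.
Since 13 < 38, the ceiling is binding.
At P = 13: Qd = 443 - 4·13 = 391 and Qs = 8·13 - 13 = 91.
Consumer surplus without the control is ½ · (110.75 - 38) · 291 = 10585.125.
With the ceiling, 91 units are sold at 13 (assume they go to the highest-value buyers). The demand price at Q = 91 is 88, so CS = ½ · [(110.75 - 13) + (88 - 13)] · 91 = 7860.125.
Change in consumer surplus = 7860.125 - 10585.125 = -2725.

-2725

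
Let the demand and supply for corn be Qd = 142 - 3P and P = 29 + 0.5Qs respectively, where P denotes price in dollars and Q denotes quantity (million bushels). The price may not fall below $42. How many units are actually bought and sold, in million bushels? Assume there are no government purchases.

16

Rearranging supply gives Qs = 2P - 58. Equilibrium: 142 - 3P = 2P - 58, so 200 = 5P and P* = 40, Q* = 22.
The floor of 42 is above the equilibrium price 40, so it binds.
At P = 42: Qd = 142 - 3·42 = 16 and Qs = 2·42 - 58 = 26.
The quantity actually transacted is the short side, demand: 16.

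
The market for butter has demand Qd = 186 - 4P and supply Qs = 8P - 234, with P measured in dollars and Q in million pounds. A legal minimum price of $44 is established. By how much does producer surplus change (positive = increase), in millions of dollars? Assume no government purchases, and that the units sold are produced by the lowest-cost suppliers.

9

Without the control the market clears where 186 - 4P = 8P - 234, i.e. P* = 35 and Q* = 46.
The floor of 44 is above the equilibrium price 35, so it binds.
At P = 44: Qd = 186 - 4·44 = 10 and Qs = 8·44 - 234 = 118.
Producer surplus without the control is ½ · (35 - 29.25) · 46 = 132.25.
With the floor, 10 units are sold at 44. The supply price at Q = 10 is 30.5, so PS = ½ · [(44 - 29.25) + (44 - 30.5)] · 10 = 141.25.
Change in producer surplus = 141.25 - 132.25 = 9.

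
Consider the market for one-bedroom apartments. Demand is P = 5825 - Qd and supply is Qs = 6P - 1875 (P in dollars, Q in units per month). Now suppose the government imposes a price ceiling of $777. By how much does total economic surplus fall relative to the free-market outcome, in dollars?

Rearranging demand gives Qd = 5825 - P. In a free market, 5825 - P = 6P - 1875 gives the equilibrium P* = 1100, Q* = 4725.
Since 777 < 1100, the ceiling is binding.
At P = 777: Qd = 5825 - 777 = 5048 and Qs = 6·777 - 1875 = 2787.
Quantity traded falls to 2787. At Q = 2787 the demand price is 5825 - 2787 = 3038 and the supply price is (1875 + 2787)/6 = 777.
Deadweight loss = ½ · (3038 - 777) · (4725 - 2787) = ½ · 2261 · 1938 = 2190909.

2190909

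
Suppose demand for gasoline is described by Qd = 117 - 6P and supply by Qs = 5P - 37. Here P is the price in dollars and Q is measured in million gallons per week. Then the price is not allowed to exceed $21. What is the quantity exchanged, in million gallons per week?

33

In a free market, 117 - 6P = 5P - 37 gives the equilibrium P* = 14, Q* = 33.
Since 21 is above P* = 14, the ceiling does not bind and the free-market outcome prevails.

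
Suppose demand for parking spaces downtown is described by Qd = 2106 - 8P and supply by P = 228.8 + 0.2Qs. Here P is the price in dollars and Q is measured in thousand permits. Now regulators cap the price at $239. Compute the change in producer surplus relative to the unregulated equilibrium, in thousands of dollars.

-863.5

Rearranging supply gives Qs = 5P - 1144. Equilibrium: 2106 - 8P = 5P - 1144, so 3250 = 13P and P* = 250, Q* = 106.
The ceiling of 239 is below the equilibrium price 250, so it binds.
At P = 239: Qd = 2106 - 8·239 = 194 and Qs = 5·239 - 1144 = 51.
Producer surplus without the control is ½ · (250 - 228.8) · 106 = 1123.6.
With the ceiling, producers sell 51 units at 239, so PS = ½ · (239 - 228.8) · 51 = 260.1.
Change in producer surplus = 260.1 - 1123.6 = -863.5.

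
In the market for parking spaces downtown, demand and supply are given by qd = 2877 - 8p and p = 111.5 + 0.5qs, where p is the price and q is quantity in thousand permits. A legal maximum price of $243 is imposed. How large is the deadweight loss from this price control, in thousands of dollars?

5611.25

Rearranging supply gives qs = 2p - 223. Equilibrium: 2877 - 8p = 2p - 223, so 3100 = 10p and p* = 310, q* = 397.
The ceiling of 243 is below the equilibrium price 310, so it binds.
At p = 243: qd = 2877 - 8·243 = 933 and qs = 2·243 - 223 = 263.
Quantity traded falls to 263. At q = 263 the demand price is (2877 - 263)/8 = 326.75 and the supply price is (223 + 263)/2 = 243.
Deadweight loss = ½ · (326.75 - 243) · (397 - 263) = ½ · 83.75 · 134 = 5611.25.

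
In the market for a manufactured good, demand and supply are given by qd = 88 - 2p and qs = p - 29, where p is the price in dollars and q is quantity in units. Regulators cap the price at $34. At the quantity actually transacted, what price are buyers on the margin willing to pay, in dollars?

Without the control the market clears where 88 - 2p = p - 29, i.e. p* = 39 and q* = 10.
Since 34 < 39, the ceiling is binding.
At p = 34: qd = 88 - 2·34 = 20 and qs = 34 - 29 = 5.
Only 5 units reach the market. On the demand curve, the marginal buyer's willingness to pay at q = 5 is (88 - 5)/2 = 41.5.

41.5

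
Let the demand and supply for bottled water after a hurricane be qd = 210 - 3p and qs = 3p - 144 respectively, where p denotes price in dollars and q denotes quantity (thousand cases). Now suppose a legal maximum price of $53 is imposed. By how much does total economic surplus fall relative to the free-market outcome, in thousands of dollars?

108

Setting quantity demanded equal to quantity supplied, 210 - 3p = 3p - 144, gives p* = 59 and q* = 33.
Because the ceiling (53) lies below the market-clearing price, it is binding.
At p = 53: qd = 210 - 3·53 = 51 and qs = 3·53 - 144 = 15.
Quantity traded falls to 15. At q = 15 the demand price is (210 - 15)/3 = 65 and the supply price is (144 + 15)/3 = 53.
Deadweight loss = ½ · (65 - 53) · (33 - 15) = ½ · 12 · 18 = 108.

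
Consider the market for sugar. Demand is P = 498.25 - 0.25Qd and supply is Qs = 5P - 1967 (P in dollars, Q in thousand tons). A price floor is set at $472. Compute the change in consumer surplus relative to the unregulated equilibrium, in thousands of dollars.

-5408

Rearranging demand gives Qd = 1993 - 4P. Setting quantity demanded equal to quantity supplied, 1993 - 4P = 5P - 1967, gives P* = 440 and Q* = 233.
Because the floor (472) lies above the market-clearing price, it is binding.
At P = 472: Qd = 1993 - 4·472 = 105 and Qs = 5·472 - 1967 = 393.
Consumer surplus without the control is ½ · (498.25 - 440) · 233 = 6786.125.
With the floor, consumers buy 105 units at 472, so CS = ½ · (498.25 - 472) · 105 = 1378.125.
Change in consumer surplus = 1378.125 - 6786.125 = -5408.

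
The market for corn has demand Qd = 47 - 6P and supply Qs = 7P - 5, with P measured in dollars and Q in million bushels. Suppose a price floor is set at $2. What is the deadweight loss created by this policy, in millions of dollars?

0

Equilibrium: 47 - 6P = 7P - 5, so 52 = 13P and P* = 4, Q* = 23.
The floor of 2 is below the equilibrium price 4, so it is not binding; the market clears at P* = 4, Q* = 23.
Since the control does not bind, no trades are prevented and deadweight loss is zero.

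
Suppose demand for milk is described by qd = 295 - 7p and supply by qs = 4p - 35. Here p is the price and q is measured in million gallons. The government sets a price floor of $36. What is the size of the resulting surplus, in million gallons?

In a free market, 295 - 7p = 4p - 35 gives the equilibrium p* = 30, q* = 85.
Since 36 > 30, the floor is binding.
At p = 36: qd = 295 - 7·36 = 43 and qs = 4·36 - 35 = 109.
Surplus = qs - qd = 109 - 43 = 66.

66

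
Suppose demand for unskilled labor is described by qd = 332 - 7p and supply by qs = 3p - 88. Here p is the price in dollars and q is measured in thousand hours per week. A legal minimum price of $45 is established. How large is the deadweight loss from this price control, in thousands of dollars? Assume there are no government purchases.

105

Setting quantity demanded equal to quantity supplied, 332 - 7p = 3p - 88, gives p* = 42 and q* = 38.
Since 45 > 42, the floor is binding.
At p = 45: qd = 332 - 7·45 = 17 and qs = 3·45 - 88 = 47.
Quantity traded falls to 17. At q = 17 the demand price is (332 - 17)/7 = 45 and the supply price is (88 + 17)/3 = 35.
Deadweight loss = ½ · (45 - 35) · (38 - 17) = ½ · 10 · 21 = 105.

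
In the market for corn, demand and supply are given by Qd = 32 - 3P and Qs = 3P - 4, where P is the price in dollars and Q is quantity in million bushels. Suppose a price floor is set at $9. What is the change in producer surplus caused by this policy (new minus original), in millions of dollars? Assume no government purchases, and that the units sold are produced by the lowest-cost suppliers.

1.5

Setting quantity demanded equal to quantity supplied, 32 - 3P = 3P - 4, gives P* = 6 and Q* = 14.
The floor of 9 is above the equilibrium price 6, so it binds.
At P = 9: Qd = 32 - 3·9 = 5 and Qs = 3·9 - 4 = 23.
Producer surplus without the control is ½ · (6 - 4/3) · 14 = 98/3.
With the floor, 5 units are sold at 9. The supply price at Q = 5 is 3, so PS = ½ · [(9 - 4/3) + (9 - 3)] · 5 = 205/6.
Change in producer surplus = 205/6 - 98/3 = 1.5.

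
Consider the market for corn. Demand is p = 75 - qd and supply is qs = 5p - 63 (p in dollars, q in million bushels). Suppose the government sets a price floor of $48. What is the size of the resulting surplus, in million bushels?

Rearranging demand gives qd = 75 - p. Setting quantity demanded equal to quantity supplied, 75 - p = 5p - 63, gives p* = 23 and q* = 52.
Because the floor (48) lies above the market-clearing price, it is binding.
At p = 48: qd = 75 - 48 = 27 and qs = 5·48 - 63 = 177.
Surplus = qs - qd = 177 - 27 = 150.

150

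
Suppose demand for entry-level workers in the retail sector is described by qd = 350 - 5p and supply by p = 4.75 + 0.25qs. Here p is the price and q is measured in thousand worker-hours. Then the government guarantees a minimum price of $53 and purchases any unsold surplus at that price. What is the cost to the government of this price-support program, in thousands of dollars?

5724

Rearranging supply gives qs = 4p - 19. Without the control the market clears where 350 - 5p = 4p - 19, i.e. p* = 41 and q* = 145.
The floor of 53 is above the equilibrium price 41, so it binds.
At p = 53: qd = 350 - 5·53 = 85 and qs = 4·53 - 19 = 193.
Surplus = qs - qd = 108.
Government expenditure = surplus × support price = 108 × 53 = 5724.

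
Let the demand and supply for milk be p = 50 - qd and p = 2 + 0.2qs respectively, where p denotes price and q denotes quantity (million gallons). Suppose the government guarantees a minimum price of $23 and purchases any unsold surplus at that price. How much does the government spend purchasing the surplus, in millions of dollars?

Rearranging demand gives qd = 50 - p; rearranging supply gives qs = 5p - 10. Setting quantity demanded equal to quantity supplied, 50 - p = 5p - 10, gives p* = 10 and q* = 40.
Because the floor (23) lies above the market-clearing price, it is binding.
At p = 23: qd = 50 - 23 = 27 and qs = 5·23 - 10 = 105.
Surplus = qs - qd = 78.
Government expenditure = surplus × support price = 78 × 23 = 1794.

1794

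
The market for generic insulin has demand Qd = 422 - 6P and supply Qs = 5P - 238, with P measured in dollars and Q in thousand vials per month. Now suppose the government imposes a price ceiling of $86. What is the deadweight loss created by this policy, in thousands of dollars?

Setting quantity demanded equal to quantity supplied, 422 - 6P = 5P - 238, gives P* = 60 and Q* = 62.
The ceiling of 86 is above the equilibrium price 60, so it is not binding; the market clears at P* = 60, Q* = 62.
Since the control does not bind, no trades are prevented and deadweight loss is zero.

0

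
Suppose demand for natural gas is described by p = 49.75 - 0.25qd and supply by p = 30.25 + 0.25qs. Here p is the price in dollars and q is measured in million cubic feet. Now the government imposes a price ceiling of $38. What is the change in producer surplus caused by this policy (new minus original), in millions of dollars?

Rearranging demand gives qd = 199 - 4p; rearranging supply gives qs = 4p - 121. Setting quantity demanded equal to quantity supplied, 199 - 4p = 4p - 121, gives p* = 40 and q* = 39.
Because the ceiling (38) lies below the market-clearing price, it is binding.
At p = 38: qd = 199 - 4·38 = 47 and qs = 4·38 - 121 = 31.
Producer surplus without the control is ½ · (40 - 30.25) · 39 = 190.125.
With the ceiling, producers sell 31 units at 38, so PS = ½ · (38 - 30.25) · 31 = 120.125.
Change in producer surplus = 120.125 - 190.125 = -70.

-70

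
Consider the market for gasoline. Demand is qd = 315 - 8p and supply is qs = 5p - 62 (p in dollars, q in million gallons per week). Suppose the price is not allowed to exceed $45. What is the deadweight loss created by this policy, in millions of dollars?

0

Without the control the market clears where 315 - 8p = 5p - 62, i.e. p* = 29 and q* = 83.
Since 45 is above p* = 29, the ceiling does not bind and the free-market outcome prevails.
Since the control does not bind, no trades are prevented and deadweight loss is zero.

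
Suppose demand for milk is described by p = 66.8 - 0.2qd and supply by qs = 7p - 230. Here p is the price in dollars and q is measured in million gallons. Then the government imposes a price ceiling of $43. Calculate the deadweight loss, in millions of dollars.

Rearranging demand gives qd = 334 - 5p. Without the control the market clears where 334 - 5p = 7p - 230, i.e. p* = 47 and q* = 99.
Since 43 < 47, the ceiling is binding.
At p = 43: qd = 334 - 5·43 = 119 and qs = 7·43 - 230 = 71.
Quantity traded falls to 71. At q = 71 the demand price is (334 - 71)/5 = 52.6 and the supply price is (230 + 71)/7 = 43.
Deadweight loss = ½ · (52.6 - 43) · (99 - 71) = ½ · 9.6 · 28 = 134.4.

134.4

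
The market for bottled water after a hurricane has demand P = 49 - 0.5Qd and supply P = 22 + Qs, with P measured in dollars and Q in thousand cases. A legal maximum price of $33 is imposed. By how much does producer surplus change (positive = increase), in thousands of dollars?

-101.5

Rearranging demand gives Qd = 98 - 2P; rearranging supply gives Qs = P - 22. Setting quantity demanded equal to quantity supplied, 98 - 2P = P - 22, gives P* = 40 and Q* = 18.
The ceiling of 33 is below the equilibrium price 40, so it binds.
At P = 33: Qd = 98 - 2·33 = 32 and Qs = 33 - 22 = 11.
Producer surplus without the control is ½ · (40 - 22) · 18 = 162.
With the ceiling, producers sell 11 units at 33, so PS = ½ · (33 - 22) · 11 = 60.5.
Change in producer surplus = 60.5 - 162 = -101.5.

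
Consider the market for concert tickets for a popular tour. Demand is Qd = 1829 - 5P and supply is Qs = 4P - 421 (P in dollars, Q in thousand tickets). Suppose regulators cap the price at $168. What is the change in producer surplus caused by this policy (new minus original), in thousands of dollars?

Equilibrium: 1829 - 5P = 4P - 421, so 2250 = 9P and P* = 250, Q* = 579.
Since 168 < 250, the ceiling is binding.
At P = 168: Qd = 1829 - 5·168 = 989 and Qs = 4·168 - 421 = 251.
Producer surplus without the control is ½ · (250 - 105.25) · 579 = 41905.125.
With the ceiling, producers sell 251 units at 168, so PS = ½ · (168 - 105.25) · 251 = 7875.125.
Change in producer surplus = 7875.125 - 41905.125 = -34030.

-34030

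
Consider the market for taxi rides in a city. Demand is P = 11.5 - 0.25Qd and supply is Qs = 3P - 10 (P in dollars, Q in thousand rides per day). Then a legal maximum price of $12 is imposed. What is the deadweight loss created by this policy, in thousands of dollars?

0

Rearranging demand gives Qd = 46 - 4P. In a free market, 46 - 4P = 3P - 10 gives the equilibrium P* = 8, Q* = 14.
Since 12 is above P* = 8, the ceiling does not bind and the free-market outcome prevails.
Since the control does not bind, no trades are prevented and deadweight loss is zero.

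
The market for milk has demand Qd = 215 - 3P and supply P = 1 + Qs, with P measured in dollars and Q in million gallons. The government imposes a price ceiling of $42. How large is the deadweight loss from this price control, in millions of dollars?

96

Rearranging supply gives Qs = P - 1. Without the control the market clears where 215 - 3P = P - 1, i.e. P* = 54 and Q* = 53.
Since 42 < 54, the ceiling is binding.
At P = 42: Qd = 215 - 3·42 = 89 and Qs = 42 - 1 = 41.
Quantity traded falls to 41. At Q = 41 the demand price is (215 - 41)/3 = 58 and the supply price is 1 + 41 = 42.
Deadweight loss = ½ · (58 - 42) · (53 - 41) = ½ · 16 · 12 = 96.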